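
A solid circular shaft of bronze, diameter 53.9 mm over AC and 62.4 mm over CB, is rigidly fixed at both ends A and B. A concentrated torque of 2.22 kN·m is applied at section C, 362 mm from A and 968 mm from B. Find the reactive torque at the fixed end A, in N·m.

1330 N·m

Compatibility: T_A·a/J_AC = T_B·b/J_CB with T_A + T_B = T₀.
J_AC = 8.29×10^-7 m⁴, J_CB = 1.49×10^-6 m⁴, so T_A = T₀·(J_AC/a)/((J_AC/a)+(J_CB/b)) = 1328 N·m, T_B = 892.1 N·m.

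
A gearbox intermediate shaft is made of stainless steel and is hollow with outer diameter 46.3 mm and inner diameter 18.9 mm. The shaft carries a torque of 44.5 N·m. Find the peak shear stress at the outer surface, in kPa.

J = π(d_o⁴ − d_i⁴)/32 = π(0.0463⁴ − 0.0189⁴)/32 = 4.386×10^-7 m⁴.
τ_max = T·r/J = 44.50 × 0.0231 / 4.386×10^-7 = 2.349×10^6 Pa.

2350 kPa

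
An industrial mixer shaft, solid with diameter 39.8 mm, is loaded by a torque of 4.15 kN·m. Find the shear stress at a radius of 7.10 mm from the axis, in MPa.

120 MPa

J = πd⁴/32 = π(0.0398)⁴/32 = 2.463×10^-7 m⁴.
Shear stress varies linearly with radius: τ = T·r/J = 4150 × 0.00710 / 2.463×10^-7 = 1.196×10^8 Pa.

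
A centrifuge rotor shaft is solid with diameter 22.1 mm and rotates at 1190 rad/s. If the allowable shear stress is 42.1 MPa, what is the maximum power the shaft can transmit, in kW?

106 kW

J = πd⁴/32 = π(0.0221)⁴/32 = 2.342×10^-8 m⁴.
T_max = τ_allow·J/r = 4.21×10^7 × 2.342×10^-8 / 0.0111 = 89.23 N·m.
ω = 1190 rad/s, so P_max = T_max·ω = 1.062×10^5 W.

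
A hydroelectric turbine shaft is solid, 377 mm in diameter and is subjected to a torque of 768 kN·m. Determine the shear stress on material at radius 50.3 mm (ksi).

2.83 ksi

J = πd⁴/32 = π(0.377)⁴/32 = 1.983×10^-3 m⁴.
Shear stress varies linearly with radius: τ = T·r/J = 768000 × 0.0503 / 1.983×10^-3 = 1.948×10^7 Pa.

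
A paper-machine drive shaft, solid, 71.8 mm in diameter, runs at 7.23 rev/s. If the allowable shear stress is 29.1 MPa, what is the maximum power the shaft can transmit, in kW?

J = πd⁴/32 = π(0.0718)⁴/32 = 2.609×10^-6 m⁴.
T_max = τ_allow·J/r = 2.91×10^7 × 2.609×10^-6 / 0.0359 = 2115 N·m.
ω = 2π·7.23 = 45.43 rad/s, so P_max = T_max·ω = 9.608×10^4 W.

96.1 kW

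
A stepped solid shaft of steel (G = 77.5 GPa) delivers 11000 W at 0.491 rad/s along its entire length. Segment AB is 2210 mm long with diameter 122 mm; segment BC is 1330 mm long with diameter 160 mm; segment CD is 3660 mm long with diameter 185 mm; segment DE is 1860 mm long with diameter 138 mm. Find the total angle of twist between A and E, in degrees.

ω = 0.491 rad/s, so T = P/ω = 11000 / 0.4910 = 22400 N·m.
J_AB = π(0.122)⁴/32 = 2.17×10^-5 m⁴; J_BC = π(0.160)⁴/32 = 6.43×10^-5 m⁴; J_CD = π(0.185)⁴/32 = 1.15×10^-4 m⁴; J_DE = π(0.138)⁴/32 = 3.56×10^-5 m⁴.
θ = (T/G)·Σ L_i/J_i = (22400/77.5×10⁹)·(2.21/2.17×10^-5 + 1.33/6.43×10^-5 + 3.66/1.15×10^-4 + 1.86/3.56×10^-5) = 0.05965 rad.

3.42°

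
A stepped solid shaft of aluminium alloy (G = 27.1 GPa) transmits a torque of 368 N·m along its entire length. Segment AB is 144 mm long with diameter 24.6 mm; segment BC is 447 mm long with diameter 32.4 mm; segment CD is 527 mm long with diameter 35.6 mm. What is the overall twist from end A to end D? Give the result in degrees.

8.93°

J_AB = π(0.0246)⁴/32 = 3.60×10^-8 m⁴; J_BC = π(0.0324)⁴/32 = 1.08×10^-7 m⁴; J_CD = π(0.0356)⁴/32 = 1.58×10^-7 m⁴.
θ = (T/G)·Σ L_i/J_i = (368.0/27.1×10⁹)·(0.144/3.60×10^-8 + 0.447/1.08×10^-7 + 0.527/1.58×10^-7) = 0.1559 rad.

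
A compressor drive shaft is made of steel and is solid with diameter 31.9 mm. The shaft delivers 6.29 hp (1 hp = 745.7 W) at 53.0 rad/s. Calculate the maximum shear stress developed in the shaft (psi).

ω = 53.0 rad/s, so T = P/ω = 6.29×745.7 / 53.00 = 88.50 N·m.
J = πd⁴/32 = π(0.0319)⁴/32 = 1.017×10^-7 m⁴.
τ_max = T·r/J = 88.50 × 0.0159 / 1.017×10^-7 = 1.388×10^7 Pa.

2010 psi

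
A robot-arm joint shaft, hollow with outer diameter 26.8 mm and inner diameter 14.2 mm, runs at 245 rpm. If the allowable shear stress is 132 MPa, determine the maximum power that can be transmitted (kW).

11.8 kW

J = π(d_o⁴ − d_i⁴)/32 = π(0.0268⁴ − 0.0142⁴)/32 = 4.665×10^-8 m⁴.
T_max = τ_allow·J/r = 1.32×10^8 × 4.665×10^-8 / 0.0134 = 459.6 N·m.
ω = 2π·245/60 = 25.66 rad/s, so P_max = T_max·ω = 1.179×10^4 W.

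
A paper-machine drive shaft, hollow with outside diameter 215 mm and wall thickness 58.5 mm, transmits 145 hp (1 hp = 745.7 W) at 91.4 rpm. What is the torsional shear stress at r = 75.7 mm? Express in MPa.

4.26 MPa

ω = 2π·91.4/60 = 9.571 rad/s, so T = P/ω = 145×745.7 / 9.571 = 11300 N·m.
J = π(d_o⁴ − d_i⁴)/32 = π(0.215⁴ − 0.0980⁴)/32 = 2.007×10^-4 m⁴.
Shear stress varies linearly with radius: τ = T·r/J = 11300 × 0.0757 / 2.007×10^-4 = 4.261×10^6 Pa.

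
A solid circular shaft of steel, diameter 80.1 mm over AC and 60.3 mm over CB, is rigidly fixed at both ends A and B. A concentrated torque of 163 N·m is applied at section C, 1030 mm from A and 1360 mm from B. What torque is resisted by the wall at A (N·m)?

Compatibility: T_A·a/J_AC = T_B·b/J_CB with T_A + T_B = T₀.
J_AC = 4.04×10^-6 m⁴, J_CB = 1.30×10^-6 m⁴, so T_A = T₀·(J_AC/a)/((J_AC/a)+(J_CB/b)) = 131.1 N·m, T_B = 31.89 N·m.

131 N·m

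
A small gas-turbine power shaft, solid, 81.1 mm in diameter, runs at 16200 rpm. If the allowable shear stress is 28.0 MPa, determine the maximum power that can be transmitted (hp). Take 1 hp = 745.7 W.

6670 hp

J = πd⁴/32 = π(0.0811)⁴/32 = 4.247×10^-6 m⁴.
T_max = τ_allow·J/r = 2.80×10^7 × 4.247×10^-6 / 0.0405 = 2933 N·m.
ω = 2π·16200/60 = 1696 rad/s, so P_max = T_max·ω = 4.975×10^6 W.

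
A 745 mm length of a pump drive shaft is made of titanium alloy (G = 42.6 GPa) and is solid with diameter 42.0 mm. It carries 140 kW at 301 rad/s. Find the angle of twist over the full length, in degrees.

1.53°

ω = 301 rad/s, so T = P/ω = 140×10³ / 301.0 = 465.1 N·m.
J = πd⁴/32 = π(0.0420)⁴/32 = 3.055×10^-7 m⁴.
θ = T·L/(G·J) = 465.1 × 0.745 / (42.6×10⁹ × 3.055×10^-7) = 0.02663 rad.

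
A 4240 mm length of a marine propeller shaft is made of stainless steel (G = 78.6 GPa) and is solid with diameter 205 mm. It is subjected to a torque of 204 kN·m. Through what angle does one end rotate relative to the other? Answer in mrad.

J = πd⁴/32 = π(0.205)⁴/32 = 1.734×10^-4 m⁴.
θ = T·L/(G·J) = 204000 × 4.24 / (78.6×10⁹ × 1.734×10^-4) = 0.06347 rad.

63.5 mrad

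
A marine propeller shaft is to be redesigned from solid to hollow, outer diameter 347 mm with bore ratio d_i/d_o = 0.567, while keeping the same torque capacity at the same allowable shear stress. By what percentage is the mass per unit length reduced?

Equal τ_max and T ⇒ the solid shaft needs d_s³ = d_o³(1−k⁴), so d_s = 347·(1−0.567⁴)^(1/3) = 334.6 mm.
Area ratio A_h/A_s = d_o²(1−k²)/d_s² = (1−k²)/(1−k⁴)^(2/3) = 0.7297.
Mass saving = 1 − 0.7297 = 27.0 %.

27.0 %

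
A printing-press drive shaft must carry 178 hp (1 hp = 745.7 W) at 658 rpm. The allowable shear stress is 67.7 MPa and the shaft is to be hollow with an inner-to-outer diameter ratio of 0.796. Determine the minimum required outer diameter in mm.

ω = 2π·658/60 = 68.91 rad/s, so T = P/ω = 178×745.7 / 68.91 = 1926 N·m.
For a hollow shaft with d_i/d_o = 0.796: τ_max = 16T/(π d_o³ (1−k⁴)), so d_o = [16T/(π τ_allow (1−k⁴))]^(1/3) = [16·1926/(π·6.77×10^7·0.5985)]^(1/3) = 0.06233 m.

62.3 mm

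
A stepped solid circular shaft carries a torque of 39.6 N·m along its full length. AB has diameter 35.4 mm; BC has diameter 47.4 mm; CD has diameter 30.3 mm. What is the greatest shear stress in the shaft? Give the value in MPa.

7.25 MPa

Under the same torque, τ_max = 16T/(πd³) is largest where d is smallest — segment CD (d = 30.3 mm).
τ_max = 16·39.60/(π·(0.0303)³) = 7.250×10^6 Pa.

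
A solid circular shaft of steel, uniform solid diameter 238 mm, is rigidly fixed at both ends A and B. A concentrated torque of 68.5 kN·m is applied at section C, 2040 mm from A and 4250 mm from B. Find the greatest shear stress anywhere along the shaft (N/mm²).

17.5 N/mm²

With uniform GJ and both ends fixed, compatibility θ_AC = θ_CB gives T_A·a = T_B·b, together with T_A + T_B = T₀.
T_A = T₀·b/(a+b) = 68500·4250/6290 = 46280 N·m; T_B = 22220 N·m.
τ in each portion: τ_AC = 1.75×10^7 Pa, τ_CB = 8.39×10^6 Pa; maximum is in AC.
τ_max = T_AC·r/J = 46280·0.119/3.15×10^-4 = 1.749×10^7 Pa.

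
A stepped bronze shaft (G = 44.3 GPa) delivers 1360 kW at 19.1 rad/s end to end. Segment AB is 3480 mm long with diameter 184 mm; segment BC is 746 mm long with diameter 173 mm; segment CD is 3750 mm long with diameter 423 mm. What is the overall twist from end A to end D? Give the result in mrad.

ω = 19.1 rad/s, so T = P/ω = 1360×10³ / 19.10 = 71200 N·m.
J_AB = π(0.184)⁴/32 = 1.13×10^-4 m⁴; J_BC = π(0.173)⁴/32 = 8.79×10^-5 m⁴; J_CD = π(0.423)⁴/32 = 3.14×10^-3 m⁴.
θ = (T/G)·Σ L_i/J_i = (71200/44.3×10⁹)·(3.48/1.13×10^-4 + 0.746/8.79×10^-5 + 3.75/3.14×10^-3) = 0.06526 rad.

65.3 mrad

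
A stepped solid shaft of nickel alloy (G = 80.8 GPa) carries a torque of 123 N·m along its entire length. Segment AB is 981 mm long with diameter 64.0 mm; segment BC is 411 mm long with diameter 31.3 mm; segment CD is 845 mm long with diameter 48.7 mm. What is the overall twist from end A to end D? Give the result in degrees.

0.566°

J_AB = π(0.0640)⁴/32 = 1.65×10^-6 m⁴; J_BC = π(0.0313)⁴/32 = 9.42×10^-8 m⁴; J_CD = π(0.0487)⁴/32 = 5.52×10^-7 m⁴.
θ = (T/G)·Σ L_i/J_i = (123.0/80.8×10⁹)·(0.981/1.65×10^-6 + 0.411/9.42×10^-8 + 0.845/5.52×10^-7) = 9.876×10^-3 rad.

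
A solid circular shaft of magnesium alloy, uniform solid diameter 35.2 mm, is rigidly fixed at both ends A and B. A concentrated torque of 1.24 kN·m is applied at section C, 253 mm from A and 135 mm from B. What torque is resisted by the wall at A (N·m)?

431 N·m

With uniform GJ and both ends fixed, compatibility θ_AC = θ_CB gives T_A·a = T_B·b, together with T_A + T_B = T₀.
T_A = T₀·b/(a+b) = 1240·135/388.0 = 431.4 N·m; T_B = 808.6 N·m.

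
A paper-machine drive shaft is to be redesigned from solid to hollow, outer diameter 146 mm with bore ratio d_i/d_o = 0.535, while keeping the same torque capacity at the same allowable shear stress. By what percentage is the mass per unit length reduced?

Equal τ_max and T ⇒ the solid shaft needs d_s³ = d_o³(1−k⁴), so d_s = 146·(1−0.535⁴)^(1/3) = 141.9 mm.
Area ratio A_h/A_s = d_o²(1−k²)/d_s² = (1−k²)/(1−k⁴)^(2/3) = 0.7556.
Mass saving = 1 − 0.7556 = 24.4 %.

24.4 %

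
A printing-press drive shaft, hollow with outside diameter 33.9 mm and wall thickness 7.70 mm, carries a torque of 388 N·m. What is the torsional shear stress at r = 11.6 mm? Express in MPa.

J = π(d_o⁴ − d_i⁴)/32 = π(0.0339⁴ − 0.0185⁴)/32 = 1.182×10^-7 m⁴.
Shear stress varies linearly with radius: τ = T·r/J = 388.0 × 0.0116 / 1.182×10^-7 = 3.809×10^7 Pa.

38.1 MPa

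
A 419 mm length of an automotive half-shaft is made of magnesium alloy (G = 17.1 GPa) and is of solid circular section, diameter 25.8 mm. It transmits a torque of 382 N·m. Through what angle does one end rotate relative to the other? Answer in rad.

0.215 rad

J = πd⁴/32 = π(0.0258)⁴/32 = 4.350×10^-8 m⁴.
θ = T·L/(G·J) = 382.0 × 0.419 / (17.1×10⁹ × 4.350×10^-8) = 0.2152 rad.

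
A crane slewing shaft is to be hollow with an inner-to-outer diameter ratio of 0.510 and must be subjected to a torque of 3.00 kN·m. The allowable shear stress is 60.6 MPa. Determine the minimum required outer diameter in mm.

For a hollow shaft with d_i/d_o = 0.510: τ_max = 16T/(π d_o³ (1−k⁴)), so d_o = [16T/(π τ_allow (1−k⁴))]^(1/3) = [16·3000/(π·6.06×10^7·0.9323)]^(1/3) = 0.06467 m.

64.7 mm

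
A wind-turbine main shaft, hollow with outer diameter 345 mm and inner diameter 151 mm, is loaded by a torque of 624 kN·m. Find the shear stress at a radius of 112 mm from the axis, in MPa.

J = π(d_o⁴ − d_i⁴)/32 = π(0.345⁴ − 0.151⁴)/32 = 1.340×10^-3 m⁴.
Shear stress varies linearly with radius: τ = T·r/J = 624000 × 0.112 / 1.340×10^-3 = 5.216×10^7 Pa.

52.2 MPa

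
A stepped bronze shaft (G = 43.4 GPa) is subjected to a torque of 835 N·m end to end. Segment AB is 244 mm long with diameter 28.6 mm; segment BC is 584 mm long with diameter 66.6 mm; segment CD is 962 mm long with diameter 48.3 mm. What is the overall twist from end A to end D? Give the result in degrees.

6.41°

J_AB = π(0.0286)⁴/32 = 6.57×10^-8 m⁴; J_BC = π(0.0666)⁴/32 = 1.93×10^-6 m⁴; J_CD = π(0.0483)⁴/32 = 5.34×10^-7 m⁴.
θ = (T/G)·Σ L_i/J_i = (835.0/43.4×10⁹)·(0.244/6.57×10^-8 + 0.584/1.93×10^-6 + 0.962/5.34×10^-7) = 0.1119 rad.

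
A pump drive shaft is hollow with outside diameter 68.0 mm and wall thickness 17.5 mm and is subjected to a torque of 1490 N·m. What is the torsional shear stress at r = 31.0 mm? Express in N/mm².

J = π(d_o⁴ − d_i⁴)/32 = π(0.0680⁴ − 0.0330⁴)/32 = 1.983×10^-6 m⁴.
Shear stress varies linearly with radius: τ = T·r/J = 1490 × 0.0310 / 1.983×10^-6 = 2.330×10^7 Pa.

23.3 N/mm²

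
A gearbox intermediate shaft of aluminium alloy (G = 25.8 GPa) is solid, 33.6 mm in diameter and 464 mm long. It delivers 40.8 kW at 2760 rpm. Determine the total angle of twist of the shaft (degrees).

ω = 2π·2760/60 = 289.0 rad/s, so T = P/ω = 40.8×10³ / 289.0 = 141.2 N·m.
J = πd⁴/32 = π(0.0336)⁴/32 = 1.251×10^-7 m⁴.
θ = T·L/(G·J) = 141.2 × 0.464 / (25.8×10⁹ × 1.251×10^-7) = 0.02029 rad.

1.16°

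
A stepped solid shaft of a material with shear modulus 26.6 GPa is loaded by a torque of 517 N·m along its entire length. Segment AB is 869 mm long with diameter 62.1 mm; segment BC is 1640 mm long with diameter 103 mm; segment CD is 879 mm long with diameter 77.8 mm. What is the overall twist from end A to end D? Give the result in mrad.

J_AB = π(0.0621)⁴/32 = 1.46×10^-6 m⁴; J_BC = π(0.103)⁴/32 = 1.10×10^-5 m⁴; J_CD = π(0.0778)⁴/32 = 3.60×10^-6 m⁴.
θ = (T/G)·Σ L_i/J_i = (517.0/26.6×10⁹)·(0.869/1.46×10^-6 + 1.64/1.10×10^-5 + 0.879/3.60×10^-6) = 0.01920 rad.

19.2 mrad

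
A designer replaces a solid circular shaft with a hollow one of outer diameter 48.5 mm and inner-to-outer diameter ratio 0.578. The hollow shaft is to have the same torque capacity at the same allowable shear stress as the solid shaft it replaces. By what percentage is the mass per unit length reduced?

27.9 %

Equal τ_max and T ⇒ the solid shaft needs d_s³ = d_o³(1−k⁴), so d_s = 48.5·(1−0.578⁴)^(1/3) = 46.62 mm.
Area ratio A_h/A_s = d_o²(1−k²)/d_s² = (1−k²)/(1−k⁴)^(2/3) = 0.7206.
Mass saving = 1 − 0.7206 = 27.9 %.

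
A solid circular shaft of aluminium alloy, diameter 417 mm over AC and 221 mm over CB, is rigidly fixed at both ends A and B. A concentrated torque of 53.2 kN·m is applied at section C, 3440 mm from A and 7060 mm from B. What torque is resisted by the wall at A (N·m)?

51200 N·m

Compatibility: T_A·a/J_AC = T_B·b/J_CB with T_A + T_B = T₀.
J_AC = 2.97×10^-3 m⁴, J_CB = 2.34×10^-4 m⁴, so T_A = T₀·(J_AC/a)/((J_AC/a)+(J_CB/b)) = 51230 N·m, T_B = 1969 N·m.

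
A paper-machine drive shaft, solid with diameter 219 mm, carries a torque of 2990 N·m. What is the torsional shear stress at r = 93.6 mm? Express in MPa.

1.24 MPa

J = πd⁴/32 = π(0.219)⁴/32 = 2.258×10^-4 m⁴.
Shear stress varies linearly with radius: τ = T·r/J = 2990 × 0.0936 / 2.258×10^-4 = 1.239×10^6 Pa.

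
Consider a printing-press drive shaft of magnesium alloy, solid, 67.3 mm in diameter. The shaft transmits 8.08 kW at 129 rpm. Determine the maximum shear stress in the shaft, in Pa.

ω = 2π·129/60 = 13.51 rad/s, so T = P/ω = 8.08×10³ / 13.51 = 598.1 N·m.
J = πd⁴/32 = π(0.0673)⁴/32 = 2.014×10^-6 m⁴.
τ_max = T·r/J = 598.1 × 0.0336 / 2.014×10^-6 = 9.994×10^6 Pa.

9.99e6 Pa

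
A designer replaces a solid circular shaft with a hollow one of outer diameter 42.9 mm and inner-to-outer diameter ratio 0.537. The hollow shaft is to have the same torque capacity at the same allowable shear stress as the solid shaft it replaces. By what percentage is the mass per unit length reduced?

24.6 %

Equal τ_max and T ⇒ the solid shaft needs d_s³ = d_o³(1−k⁴), so d_s = 42.9·(1−0.537⁴)^(1/3) = 41.68 mm.
Area ratio A_h/A_s = d_o²(1−k²)/d_s² = (1−k²)/(1−k⁴)^(2/3) = 0.7540.
Mass saving = 1 − 0.7540 = 24.6 %.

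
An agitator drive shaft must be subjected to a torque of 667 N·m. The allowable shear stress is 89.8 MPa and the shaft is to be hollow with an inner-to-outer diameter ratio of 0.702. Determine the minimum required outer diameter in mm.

36.8 mm

For a hollow shaft with d_i/d_o = 0.702: τ_max = 16T/(π d_o³ (1−k⁴)), so d_o = [16T/(π τ_allow (1−k⁴))]^(1/3) = [16·667.0/(π·8.98×10^7·0.7571)]^(1/3) = 0.03683 m.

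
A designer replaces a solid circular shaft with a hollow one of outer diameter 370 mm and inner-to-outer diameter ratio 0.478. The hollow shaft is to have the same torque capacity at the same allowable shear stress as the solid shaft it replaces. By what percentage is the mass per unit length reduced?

Equal τ_max and T ⇒ the solid shaft needs d_s³ = d_o³(1−k⁴), so d_s = 370·(1−0.478⁴)^(1/3) = 363.4 mm.
Area ratio A_h/A_s = d_o²(1−k²)/d_s² = (1−k²)/(1−k⁴)^(2/3) = 0.7996.
Mass saving = 1 − 0.7996 = 20.0 %.

20.0 %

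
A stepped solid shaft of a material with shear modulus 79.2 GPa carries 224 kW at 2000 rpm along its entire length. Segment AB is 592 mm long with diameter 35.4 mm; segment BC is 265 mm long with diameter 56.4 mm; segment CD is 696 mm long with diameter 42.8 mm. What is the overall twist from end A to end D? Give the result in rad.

0.0840 rad

ω = 2π·2000/60 = 209.4 rad/s, so T = P/ω = 224×10³ / 209.4 = 1070 N·m.
J_AB = π(0.0354)⁴/32 = 1.54×10^-7 m⁴; J_BC = π(0.0564)⁴/32 = 9.93×10^-7 m⁴; J_CD = π(0.0428)⁴/32 = 3.29×10^-7 m⁴.
θ = (T/G)·Σ L_i/J_i = (1070/79.2×10⁹)·(0.592/1.54×10^-7 + 0.265/9.93×10^-7 + 0.696/3.29×10^-7) = 0.08399 rad.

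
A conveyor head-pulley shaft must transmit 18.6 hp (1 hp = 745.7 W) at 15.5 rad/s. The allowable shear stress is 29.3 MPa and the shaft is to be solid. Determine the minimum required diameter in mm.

ω = 15.5 rad/s, so T = P/ω = 18.6×745.7 / 15.50 = 894.8 N·m.
For a solid shaft τ_max = 16T/(πd³), so d = (16T/(π τ_allow))^(1/3) = (16·894.8/(π·2.93×10^7))^(1/3) = 0.05378 m.

53.8 mm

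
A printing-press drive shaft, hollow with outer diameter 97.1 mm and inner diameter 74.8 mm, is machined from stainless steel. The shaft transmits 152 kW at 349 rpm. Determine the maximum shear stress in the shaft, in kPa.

35700 kPa

ω = 2π·349/60 = 36.55 rad/s, so T = P/ω = 152×10³ / 36.55 = 4159 N·m.
J = π(d_o⁴ − d_i⁴)/32 = π(0.0971⁴ − 0.0748⁴)/32 = 5.654×10^-6 m⁴.
τ_max = T·r/J = 4159 × 0.0485 / 5.654×10^-6 = 3.571×10^7 Pa.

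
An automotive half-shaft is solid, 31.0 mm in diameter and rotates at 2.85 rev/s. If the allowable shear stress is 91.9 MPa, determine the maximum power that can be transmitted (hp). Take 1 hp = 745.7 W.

J = πd⁴/32 = π(0.0310)⁴/32 = 9.067×10^-8 m⁴.
T_max = τ_allow·J/r = 9.19×10^7 × 9.067×10^-8 / 0.0155 = 537.6 N·m.
ω = 2π·2.85 = 17.91 rad/s, so P_max = T_max·ω = 9626 W.

12.9 hp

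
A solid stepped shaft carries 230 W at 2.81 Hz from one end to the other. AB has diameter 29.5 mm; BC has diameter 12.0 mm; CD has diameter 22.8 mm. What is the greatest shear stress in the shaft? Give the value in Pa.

3.84e7 Pa

ω = 2π·2.81 = 17.66 rad/s, so T = P/ω = 230 / 17.66 = 13.03 N·m.
Under the same torque, τ_max = 16T/(πd³) is largest where d is smallest — segment BC (d = 12.0 mm).
τ_max = 16·13.03/(π·(0.0120)³) = 3.839×10^7 Pa.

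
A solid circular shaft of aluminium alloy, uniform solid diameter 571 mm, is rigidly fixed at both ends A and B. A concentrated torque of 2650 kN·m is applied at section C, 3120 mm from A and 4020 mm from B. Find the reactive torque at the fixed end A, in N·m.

With uniform GJ and both ends fixed, compatibility θ_AC = θ_CB gives T_A·a = T_B·b, together with T_A + T_B = T₀.
T_A = T₀·b/(a+b) = 2.650e6·4020/7140 = 1.492e6 N·m; T_B = 1.158e6 N·m.

1.49e6 N·m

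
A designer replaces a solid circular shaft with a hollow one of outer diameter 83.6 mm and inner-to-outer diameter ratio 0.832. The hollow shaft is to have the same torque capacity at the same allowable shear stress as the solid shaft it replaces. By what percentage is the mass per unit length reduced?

Equal τ_max and T ⇒ the solid shaft needs d_s³ = d_o³(1−k⁴), so d_s = 83.6·(1−0.832⁴)^(1/3) = 67.26 mm.
Area ratio A_h/A_s = d_o²(1−k²)/d_s² = (1−k²)/(1−k⁴)^(2/3) = 0.4755.
Mass saving = 1 − 0.4755 = 52.5 %.

52.5 %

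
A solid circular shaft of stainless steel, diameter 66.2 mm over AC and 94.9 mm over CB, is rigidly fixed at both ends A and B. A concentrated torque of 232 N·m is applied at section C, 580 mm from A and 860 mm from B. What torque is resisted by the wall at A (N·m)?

Compatibility: T_A·a/J_AC = T_B·b/J_CB with T_A + T_B = T₀.
J_AC = 1.89×10^-6 m⁴, J_CB = 7.96×10^-6 m⁴, so T_A = T₀·(J_AC/a)/((J_AC/a)+(J_CB/b)) = 60.29 N·m, T_B = 171.7 N·m.

60.3 N·m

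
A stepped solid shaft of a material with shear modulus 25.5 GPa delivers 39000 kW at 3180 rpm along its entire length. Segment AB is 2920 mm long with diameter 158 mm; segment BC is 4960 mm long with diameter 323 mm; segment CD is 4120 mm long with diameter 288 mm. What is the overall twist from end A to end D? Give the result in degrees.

15.4°

ω = 2π·3180/60 = 333.0 rad/s, so T = P/ω = 39000×10³ / 333.0 = 117100 N·m.
J_AB = π(0.158)⁴/32 = 6.12×10^-5 m⁴; J_BC = π(0.323)⁴/32 = 1.07×10^-3 m⁴; J_CD = π(0.288)⁴/32 = 6.75×10^-4 m⁴.
θ = (T/G)·Σ L_i/J_i = (117100/25.5×10⁹)·(2.92/6.12×10^-5 + 4.96/1.07×10^-3 + 4.12/6.75×10^-4) = 0.2685 rad.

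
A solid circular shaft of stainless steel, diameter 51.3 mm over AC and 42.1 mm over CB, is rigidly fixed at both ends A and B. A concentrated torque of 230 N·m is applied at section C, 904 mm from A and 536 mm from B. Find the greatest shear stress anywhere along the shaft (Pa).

6.80e6 Pa

Compatibility: T_A·a/J_AC = T_B·b/J_CB with T_A + T_B = T₀.
J_AC = 6.80×10^-7 m⁴, J_CB = 3.08×10^-7 m⁴, so T_A = T₀·(J_AC/a)/((J_AC/a)+(J_CB/b)) = 130.3 N·m, T_B = 99.69 N·m.
τ in each portion: τ_AC = 4.92×10^6 Pa, τ_CB = 6.80×10^6 Pa; maximum is in CB.
τ_max = T_CB·r/J = 99.69·0.0210/3.08×10^-7 = 6.804×10^6 Pa.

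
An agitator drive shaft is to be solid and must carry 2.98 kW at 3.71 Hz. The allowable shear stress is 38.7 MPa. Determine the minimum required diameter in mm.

25.6 mm

ω = 2π·3.71 = 23.31 rad/s, so T = P/ω = 2.98×10³ / 23.31 = 127.8 N·m.
For a solid shaft τ_max = 16T/(πd³), so d = (16T/(π τ_allow))^(1/3) = (16·127.8/(π·3.87×10^7))^(1/3) = 0.02562 m.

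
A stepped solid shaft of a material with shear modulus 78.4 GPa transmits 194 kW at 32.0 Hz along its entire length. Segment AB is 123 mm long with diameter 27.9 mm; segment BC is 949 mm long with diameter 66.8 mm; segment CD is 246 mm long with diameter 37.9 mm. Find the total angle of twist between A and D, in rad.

ω = 2π·32.0 = 201.1 rad/s, so T = P/ω = 194×10³ / 201.1 = 964.9 N·m.
J_AB = π(0.0279)⁴/32 = 5.95×10^-8 m⁴; J_BC = π(0.0668)⁴/32 = 1.95×10^-6 m⁴; J_CD = π(0.0379)⁴/32 = 2.03×10^-7 m⁴.
θ = (T/G)·Σ L_i/J_i = (964.9/78.4×10⁹)·(0.123/5.95×10^-8 + 0.949/1.95×10^-6 + 0.246/2.03×10^-7) = 0.04637 rad.

0.0464 rad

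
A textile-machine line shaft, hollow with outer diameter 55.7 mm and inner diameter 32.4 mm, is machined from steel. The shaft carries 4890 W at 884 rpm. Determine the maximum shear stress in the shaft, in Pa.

ω = 2π·884/60 = 92.57 rad/s, so T = P/ω = 4890 / 92.57 = 52.82 N·m.
J = π(d_o⁴ − d_i⁴)/32 = π(0.0557⁴ − 0.0324⁴)/32 = 8.368×10^-7 m⁴.
τ_max = T·r/J = 52.82 × 0.0278 / 8.368×10^-7 = 1.758×10^6 Pa.

1.76e6 Pa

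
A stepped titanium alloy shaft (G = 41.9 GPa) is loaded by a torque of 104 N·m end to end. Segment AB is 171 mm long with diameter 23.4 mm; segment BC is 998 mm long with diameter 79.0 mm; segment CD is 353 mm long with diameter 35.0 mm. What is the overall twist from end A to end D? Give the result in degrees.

1.20°

J_AB = π(0.0234)⁴/32 = 2.94×10^-8 m⁴; J_BC = π(0.0790)⁴/32 = 3.82×10^-6 m⁴; J_CD = π(0.0350)⁴/32 = 1.47×10^-7 m⁴.
θ = (T/G)·Σ L_i/J_i = (104.0/41.9×10⁹)·(0.171/2.94×10^-8 + 0.998/3.82×10^-6 + 0.353/1.47×10^-7) = 0.02101 rad.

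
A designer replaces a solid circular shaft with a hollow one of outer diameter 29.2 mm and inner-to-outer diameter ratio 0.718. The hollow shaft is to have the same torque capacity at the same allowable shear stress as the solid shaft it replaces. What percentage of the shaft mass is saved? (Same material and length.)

Equal τ_max and T ⇒ the solid shaft needs d_s³ = d_o³(1−k⁴), so d_s = 29.2·(1−0.718⁴)^(1/3) = 26.34 mm.
Area ratio A_h/A_s = d_o²(1−k²)/d_s² = (1−k²)/(1−k⁴)^(2/3) = 0.5953.
Mass saving = 1 − 0.5953 = 40.5 %.

40.5 %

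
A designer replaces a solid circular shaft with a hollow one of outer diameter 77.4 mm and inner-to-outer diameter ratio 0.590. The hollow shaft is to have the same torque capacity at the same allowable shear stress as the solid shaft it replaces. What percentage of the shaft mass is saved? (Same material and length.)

Equal τ_max and T ⇒ the solid shaft needs d_s³ = d_o³(1−k⁴), so d_s = 77.4·(1−0.590⁴)^(1/3) = 74.14 mm.
Area ratio A_h/A_s = d_o²(1−k²)/d_s² = (1−k²)/(1−k⁴)^(2/3) = 0.7105.
Mass saving = 1 − 0.7105 = 28.9 %.

28.9 %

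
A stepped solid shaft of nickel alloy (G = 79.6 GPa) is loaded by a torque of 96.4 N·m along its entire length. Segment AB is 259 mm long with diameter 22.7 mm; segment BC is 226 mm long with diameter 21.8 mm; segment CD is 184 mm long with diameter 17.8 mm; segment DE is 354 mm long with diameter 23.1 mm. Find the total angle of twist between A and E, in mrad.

62.3 mrad

J_AB = π(0.0227)⁴/32 = 2.61×10^-8 m⁴; J_BC = π(0.0218)⁴/32 = 2.22×10^-8 m⁴; J_CD = π(0.0178)⁴/32 = 9.86×10^-9 m⁴; J_DE = π(0.0231)⁴/32 = 2.80×10^-8 m⁴.
θ = (T/G)·Σ L_i/J_i = (96.40/79.6×10⁹)·(0.259/2.61×10^-8 + 0.226/2.22×10^-8 + 0.184/9.86×10^-9 + 0.354/2.80×10^-8) = 0.06232 rad.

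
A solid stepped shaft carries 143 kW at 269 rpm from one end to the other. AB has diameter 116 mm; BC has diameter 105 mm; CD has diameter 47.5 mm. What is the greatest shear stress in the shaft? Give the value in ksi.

35.0 ksi

ω = 2π·269/60 = 28.17 rad/s, so T = P/ω = 143×10³ / 28.17 = 5076 N·m.
Under the same torque, τ_max = 16T/(πd³) is largest where d is smallest — segment CD (d = 47.5 mm).
τ_max = 16·5076/(π·(0.0475)³) = 2.412×10^8 Pa.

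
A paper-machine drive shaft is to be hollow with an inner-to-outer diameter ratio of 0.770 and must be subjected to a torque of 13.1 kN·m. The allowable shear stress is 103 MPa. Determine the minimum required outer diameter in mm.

For a hollow shaft with d_i/d_o = 0.770: τ_max = 16T/(π d_o³ (1−k⁴)), so d_o = [16T/(π τ_allow (1−k⁴))]^(1/3) = [16·13100/(π·1.03×10^8·0.6485)]^(1/3) = 0.09996 m.

100 mm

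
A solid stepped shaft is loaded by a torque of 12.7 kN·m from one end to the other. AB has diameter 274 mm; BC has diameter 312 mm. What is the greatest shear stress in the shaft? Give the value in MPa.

3.14 MPa

Under the same torque, τ_max = 16T/(πd³) is largest where d is smallest — segment AB (d = 274 mm).
τ_max = 16·12700/(π·(0.274)³) = 3.144×10^6 Pa.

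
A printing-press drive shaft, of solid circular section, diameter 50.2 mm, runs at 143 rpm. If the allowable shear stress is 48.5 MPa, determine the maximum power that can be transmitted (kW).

18.0 kW

J = πd⁴/32 = π(0.0502)⁴/32 = 6.235×10^-7 m⁴.
T_max = τ_allow·J/r = 4.85×10^7 × 6.235×10^-7 / 0.0251 = 1205 N·m.
ω = 2π·143/60 = 14.97 rad/s, so P_max = T_max·ω = 1.804×10^4 W.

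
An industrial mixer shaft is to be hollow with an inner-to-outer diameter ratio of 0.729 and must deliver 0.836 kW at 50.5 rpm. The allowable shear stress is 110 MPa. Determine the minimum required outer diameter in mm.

21.7 mm

ω = 2π·50.5/60 = 5.288 rad/s, so T = P/ω = 0.836×10³ / 5.288 = 158.1 N·m.
For a hollow shaft with d_i/d_o = 0.729: τ_max = 16T/(π d_o³ (1−k⁴)), so d_o = [16T/(π τ_allow (1−k⁴))]^(1/3) = [16·158.1/(π·1.10×10^8·0.7176)]^(1/3) = 0.02169 m.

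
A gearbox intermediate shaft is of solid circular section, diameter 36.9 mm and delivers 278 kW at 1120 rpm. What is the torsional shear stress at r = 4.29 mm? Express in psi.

8100 psi

ω = 2π·1120/60 = 117.3 rad/s, so T = P/ω = 278×10³ / 117.3 = 2370 N·m.
J = πd⁴/32 = π(0.0369)⁴/32 = 1.820×10^-7 m⁴.
Shear stress varies linearly with radius: τ = T·r/J = 2370 × 0.00429 / 1.820×10^-7 = 5.587×10^7 Pa.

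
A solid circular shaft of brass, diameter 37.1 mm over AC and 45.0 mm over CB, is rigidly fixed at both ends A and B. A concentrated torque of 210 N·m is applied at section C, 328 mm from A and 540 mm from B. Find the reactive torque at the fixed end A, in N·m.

Compatibility: T_A·a/J_AC = T_B·b/J_CB with T_A + T_B = T₀.
J_AC = 1.86×10^-7 m⁴, J_CB = 4.03×10^-7 m⁴, so T_A = T₀·(J_AC/a)/((J_AC/a)+(J_CB/b)) = 90.72 N·m, T_B = 119.3 N·m.

90.7 N·m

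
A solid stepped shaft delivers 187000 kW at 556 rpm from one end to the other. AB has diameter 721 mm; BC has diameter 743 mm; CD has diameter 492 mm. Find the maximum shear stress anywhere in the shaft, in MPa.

137 MPa

ω = 2π·556/60 = 58.22 rad/s, so T = P/ω = 187000×10³ / 58.22 = 3.212e6 N·m.
Under the same torque, τ_max = 16T/(πd³) is largest where d is smallest — segment CD (d = 492 mm).
τ_max = 16·3.212e6/(π·(0.492)³) = 1.373×10^8 Pa.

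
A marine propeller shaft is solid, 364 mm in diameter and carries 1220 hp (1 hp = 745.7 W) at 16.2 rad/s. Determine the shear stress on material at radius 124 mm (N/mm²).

4.04 N/mm²

ω = 16.2 rad/s, so T = P/ω = 1220×745.7 / 16.20 = 56160 N·m.
J = πd⁴/32 = π(0.364)⁴/32 = 1.723×10^-3 m⁴.
Shear stress varies linearly with radius: τ = T·r/J = 56160 × 0.124 / 1.723×10^-3 = 4.040×10^6 Pa.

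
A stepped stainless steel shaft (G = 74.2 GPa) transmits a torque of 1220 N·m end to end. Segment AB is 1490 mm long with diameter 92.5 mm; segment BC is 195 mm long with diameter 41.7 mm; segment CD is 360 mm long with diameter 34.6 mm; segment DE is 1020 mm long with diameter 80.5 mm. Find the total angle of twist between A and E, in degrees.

J_AB = π(0.0925)⁴/32 = 7.19×10^-6 m⁴; J_BC = π(0.0417)⁴/32 = 2.97×10^-7 m⁴; J_CD = π(0.0346)⁴/32 = 1.41×10^-7 m⁴; J_DE = π(0.0805)⁴/32 = 4.12×10^-6 m⁴.
θ = (T/G)·Σ L_i/J_i = (1220/74.2×10⁹)·(1.49/7.19×10^-6 + 0.195/2.97×10^-7 + 0.360/1.41×10^-7 + 1.02/4.12×10^-6) = 0.06035 rad.

3.46°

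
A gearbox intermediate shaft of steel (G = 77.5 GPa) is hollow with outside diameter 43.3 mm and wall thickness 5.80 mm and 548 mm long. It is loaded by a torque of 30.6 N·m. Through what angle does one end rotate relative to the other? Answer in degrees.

J = π(d_o⁴ − d_i⁴)/32 = π(0.0433⁴ − 0.0317⁴)/32 = 2.460×10^-7 m⁴.
θ = T·L/(G·J) = 30.60 × 0.548 / (77.5×10⁹ × 2.460×10^-7) = 8.797×10^-4 rad.

0.0504°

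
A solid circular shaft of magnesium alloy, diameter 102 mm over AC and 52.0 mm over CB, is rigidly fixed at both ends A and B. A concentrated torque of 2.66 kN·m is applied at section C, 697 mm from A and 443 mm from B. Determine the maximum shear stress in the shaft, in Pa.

Compatibility: T_A·a/J_AC = T_B·b/J_CB with T_A + T_B = T₀.
J_AC = 1.06×10^-5 m⁴, J_CB = 7.18×10^-7 m⁴, so T_A = T₀·(J_AC/a)/((J_AC/a)+(J_CB/b)) = 2404 N·m, T_B = 255.5 N·m.
τ in each portion: τ_AC = 1.15×10^7 Pa, τ_CB = 9.26×10^6 Pa; maximum is in AC.
τ_max = T_AC·r/J = 2404·0.0510/1.06×10^-5 = 1.154×10^7 Pa.

1.15e7 Pa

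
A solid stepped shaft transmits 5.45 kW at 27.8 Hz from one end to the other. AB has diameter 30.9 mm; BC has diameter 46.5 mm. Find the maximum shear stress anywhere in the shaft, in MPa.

ω = 2π·27.8 = 174.7 rad/s, so T = P/ω = 5.45×10³ / 174.7 = 31.20 N·m.
Under the same torque, τ_max = 16T/(πd³) is largest where d is smallest — segment AB (d = 30.9 mm).
τ_max = 16·31.20/(π·(0.0309)³) = 5.386×10^6 Pa.

5.39 MPa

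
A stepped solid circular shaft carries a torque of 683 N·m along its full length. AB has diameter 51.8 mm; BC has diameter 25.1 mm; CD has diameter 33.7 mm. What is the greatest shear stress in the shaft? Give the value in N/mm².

220 N/mm²

Under the same torque, τ_max = 16T/(πd³) is largest where d is smallest — segment BC (d = 25.1 mm).
τ_max = 16·683.0/(π·(0.0251)³) = 2.200×10^8 Pa.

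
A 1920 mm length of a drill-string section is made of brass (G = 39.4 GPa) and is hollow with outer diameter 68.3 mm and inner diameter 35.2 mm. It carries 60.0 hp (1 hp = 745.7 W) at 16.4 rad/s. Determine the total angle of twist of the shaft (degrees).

3.84°

ω = 16.4 rad/s, so T = P/ω = 60.0×745.7 / 16.40 = 2728 N·m.
J = π(d_o⁴ − d_i⁴)/32 = π(0.0683⁴ − 0.0352⁴)/32 = 1.986×10^-6 m⁴.
θ = T·L/(G·J) = 2728 × 1.92 / (39.4×10⁹ × 1.986×10^-6) = 0.06695 rad.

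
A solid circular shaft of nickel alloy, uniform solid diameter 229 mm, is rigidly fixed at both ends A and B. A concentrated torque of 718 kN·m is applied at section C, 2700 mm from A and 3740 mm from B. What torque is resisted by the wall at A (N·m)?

417000 N·m

With uniform GJ and both ends fixed, compatibility θ_AC = θ_CB gives T_A·a = T_B·b, together with T_A + T_B = T₀.
T_A = T₀·b/(a+b) = 718000·3740/6440 = 417000 N·m; T_B = 301000 N·m.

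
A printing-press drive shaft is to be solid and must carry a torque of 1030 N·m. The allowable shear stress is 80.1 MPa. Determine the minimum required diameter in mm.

For a solid shaft τ_max = 16T/(πd³), so d = (16T/(π τ_allow))^(1/3) = (16·1030/(π·8.01×10^7))^(1/3) = 0.04031 m.

40.3 mm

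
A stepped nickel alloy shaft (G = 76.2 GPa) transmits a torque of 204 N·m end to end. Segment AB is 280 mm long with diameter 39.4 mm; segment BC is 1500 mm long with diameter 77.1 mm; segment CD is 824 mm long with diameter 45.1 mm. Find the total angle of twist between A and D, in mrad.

9.76 mrad

J_AB = π(0.0394)⁴/32 = 2.37×10^-7 m⁴; J_BC = π(0.0771)⁴/32 = 3.47×10^-6 m⁴; J_CD = π(0.0451)⁴/32 = 4.06×10^-7 m⁴.
θ = (T/G)·Σ L_i/J_i = (204.0/76.2×10⁹)·(0.280/2.37×10^-7 + 1.50/3.47×10^-6 + 0.824/4.06×10^-7) = 9.757×10^-3 rad.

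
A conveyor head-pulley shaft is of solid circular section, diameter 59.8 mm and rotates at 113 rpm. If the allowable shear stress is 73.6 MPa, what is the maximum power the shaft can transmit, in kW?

36.6 kW

J = πd⁴/32 = π(0.0598)⁴/32 = 1.255×10^-6 m⁴.
T_max = τ_allow·J/r = 7.36×10^7 × 1.255×10^-6 / 0.0299 = 3090 N·m.
ω = 2π·113/60 = 11.83 rad/s, so P_max = T_max·ω = 3.657×10^4 W.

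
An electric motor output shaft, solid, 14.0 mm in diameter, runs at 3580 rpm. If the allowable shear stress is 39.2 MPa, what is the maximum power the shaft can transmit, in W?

7920 W

J = πd⁴/32 = π(0.0140)⁴/32 = 3.771×10^-9 m⁴.
T_max = τ_allow·J/r = 3.92×10^7 × 3.771×10^-9 / 0.00700 = 21.12 N·m.
ω = 2π·3580/60 = 374.9 rad/s, so P_max = T_max·ω = 7918 W.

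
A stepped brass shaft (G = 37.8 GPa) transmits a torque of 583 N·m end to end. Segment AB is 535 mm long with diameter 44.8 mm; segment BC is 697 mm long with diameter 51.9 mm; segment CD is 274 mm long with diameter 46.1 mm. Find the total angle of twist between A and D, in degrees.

2.61°

J_AB = π(0.0448)⁴/32 = 3.95×10^-7 m⁴; J_BC = π(0.0519)⁴/32 = 7.12×10^-7 m⁴; J_CD = π(0.0461)⁴/32 = 4.43×10^-7 m⁴.
θ = (T/G)·Σ L_i/J_i = (583.0/37.8×10⁹)·(0.535/3.95×10^-7 + 0.697/7.12×10^-7 + 0.274/4.43×10^-7) = 0.04549 rad.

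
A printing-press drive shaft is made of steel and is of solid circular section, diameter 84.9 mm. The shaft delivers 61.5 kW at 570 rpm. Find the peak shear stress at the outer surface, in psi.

ω = 2π·570/60 = 59.69 rad/s, so T = P/ω = 61.5×10³ / 59.69 = 1030 N·m.
J = πd⁴/32 = π(0.0849)⁴/32 = 5.101×10^-6 m⁴.
τ_max = T·r/J = 1030 × 0.0425 / 5.101×10^-6 = 8.575×10^6 Pa.

1240 psi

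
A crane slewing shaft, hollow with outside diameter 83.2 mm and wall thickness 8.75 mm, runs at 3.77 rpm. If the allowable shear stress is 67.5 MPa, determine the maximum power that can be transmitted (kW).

1.84 kW

J = π(d_o⁴ − d_i⁴)/32 = π(0.0832⁴ − 0.0657⁴)/32 = 2.875×10^-6 m⁴.
T_max = τ_allow·J/r = 6.75×10^7 × 2.875×10^-6 / 0.0416 = 4665 N·m.
ω = 2π·3.77/60 = 0.3948 rad/s, so P_max = T_max·ω = 1842 W.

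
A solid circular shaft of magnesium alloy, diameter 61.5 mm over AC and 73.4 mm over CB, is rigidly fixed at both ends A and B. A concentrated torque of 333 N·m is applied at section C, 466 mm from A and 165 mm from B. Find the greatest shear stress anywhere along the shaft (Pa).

Compatibility: T_A·a/J_AC = T_B·b/J_CB with T_A + T_B = T₀.
J_AC = 1.40×10^-6 m⁴, J_CB = 2.85×10^-6 m⁴, so T_A = T₀·(J_AC/a)/((J_AC/a)+(J_CB/b)) = 49.48 N·m, T_B = 283.5 N·m.
τ in each portion: τ_AC = 1.08×10^6 Pa, τ_CB = 3.65×10^6 Pa; maximum is in CB.
τ_max = T_CB·r/J = 283.5·0.0367/2.85×10^-6 = 3.651×10^6 Pa.

3.65e6 Pa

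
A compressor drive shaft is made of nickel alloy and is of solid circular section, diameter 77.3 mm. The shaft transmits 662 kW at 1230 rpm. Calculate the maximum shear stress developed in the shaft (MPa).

ω = 2π·1230/60 = 128.8 rad/s, so T = P/ω = 662×10³ / 128.8 = 5140 N·m.
J = πd⁴/32 = π(0.0773)⁴/32 = 3.505×10^-6 m⁴.
τ_max = T·r/J = 5140 × 0.0386 / 3.505×10^-6 = 5.667×10^7 Pa.

56.7 MPa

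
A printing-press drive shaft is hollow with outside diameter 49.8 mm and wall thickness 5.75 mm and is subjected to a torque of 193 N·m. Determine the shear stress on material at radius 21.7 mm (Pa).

1.07e7 Pa

J = π(d_o⁴ − d_i⁴)/32 = π(0.0498⁴ − 0.0383⁴)/32 = 3.926×10^-7 m⁴.
Shear stress varies linearly with radius: τ = T·r/J = 193.0 × 0.0217 / 3.926×10^-7 = 1.067×10^7 Pa.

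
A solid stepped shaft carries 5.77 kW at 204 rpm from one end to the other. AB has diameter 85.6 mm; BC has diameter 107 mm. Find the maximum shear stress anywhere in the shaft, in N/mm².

ω = 2π·204/60 = 21.36 rad/s, so T = P/ω = 5.77×10³ / 21.36 = 270.1 N·m.
Under the same torque, τ_max = 16T/(πd³) is largest where d is smallest — segment AB (d = 85.6 mm).
τ_max = 16·270.1/(π·(0.0856)³) = 2.193×10^6 Pa.

2.19 N/mm²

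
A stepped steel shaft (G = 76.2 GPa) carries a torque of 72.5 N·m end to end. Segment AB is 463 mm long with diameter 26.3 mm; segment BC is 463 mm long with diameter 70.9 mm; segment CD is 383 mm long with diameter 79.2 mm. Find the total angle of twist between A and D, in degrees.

0.553°

J_AB = π(0.0263)⁴/32 = 4.70×10^-8 m⁴; J_BC = π(0.0709)⁴/32 = 2.48×10^-6 m⁴; J_CD = π(0.0792)⁴/32 = 3.86×10^-6 m⁴.
θ = (T/G)·Σ L_i/J_i = (72.50/76.2×10⁹)·(0.463/4.70×10^-8 + 0.463/2.48×10^-6 + 0.383/3.86×10^-6) = 9.651×10^-3 rad.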